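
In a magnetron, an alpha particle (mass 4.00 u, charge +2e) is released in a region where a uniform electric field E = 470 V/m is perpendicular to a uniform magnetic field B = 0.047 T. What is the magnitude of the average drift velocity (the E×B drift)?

v_d ≈ 1.0×10⁴ m/s

The steady drift has the magnetic force balancing the electric force, so v_d = E/B.
v_d = 470/0.047 = 1.0×10⁴ m/s.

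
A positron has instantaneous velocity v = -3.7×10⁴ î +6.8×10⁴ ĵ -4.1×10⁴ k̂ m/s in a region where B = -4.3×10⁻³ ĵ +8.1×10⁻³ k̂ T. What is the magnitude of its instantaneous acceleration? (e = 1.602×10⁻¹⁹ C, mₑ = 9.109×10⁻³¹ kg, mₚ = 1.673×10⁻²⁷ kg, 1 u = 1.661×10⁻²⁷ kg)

|a| ≈ 8.89×10¹³ m/s²

v×B = (374, 300, 159) N/C.
F = q v×B = (1.602×10⁻¹⁹ C)·(374, 300, 159) = (6.00×10⁻¹⁷, 4.80×10⁻¹⁷, 2.55×10⁻¹⁷) N.
|a| = |F|/m = 8.096×10⁻¹⁷/9.109×10⁻³¹ ≈ 8.89×10¹³ m/s².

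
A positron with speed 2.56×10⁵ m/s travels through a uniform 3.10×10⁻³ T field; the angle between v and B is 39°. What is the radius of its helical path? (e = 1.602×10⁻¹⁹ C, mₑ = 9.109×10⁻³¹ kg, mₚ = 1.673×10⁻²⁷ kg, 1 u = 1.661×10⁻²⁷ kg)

v⊥ = v sinθ = 2.56×10⁵·sin39° ≈ 1.611×10⁵ m/s.
r = m v⊥/(|q|B) = (9.109×10⁻³¹)(1.611×10⁵)/((1.602×10⁻¹⁹)(3.10×10⁻³)) ≈ 2.96×10⁻⁴ m.

r ≈ 2.96×10⁻⁴ m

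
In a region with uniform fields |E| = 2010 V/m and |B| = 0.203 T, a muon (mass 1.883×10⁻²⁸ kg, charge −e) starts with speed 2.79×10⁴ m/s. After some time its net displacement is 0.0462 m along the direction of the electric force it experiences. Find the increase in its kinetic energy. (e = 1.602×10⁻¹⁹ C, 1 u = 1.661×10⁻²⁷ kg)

ΔKE ≈ 1.49×10⁻¹⁷ J

The magnetic force is always ⟂ v and does no work; only the electric force changes KE.
ΔKE = F_E · d = |q|E d = (1.602×10⁻¹⁹)(2010)(0.0462) ≈ 1.49×10⁻¹⁷ J.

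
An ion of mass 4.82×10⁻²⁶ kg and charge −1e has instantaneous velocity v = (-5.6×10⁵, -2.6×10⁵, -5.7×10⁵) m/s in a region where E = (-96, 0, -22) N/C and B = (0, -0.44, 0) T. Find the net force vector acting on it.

F ≈ (4.02×10⁻¹⁴, 0, -3.95×10⁻¹⁴) N

v×B = (-2.51×10⁵, 0, 2.46×10⁵) N/C.
E + v×B = (-2.51×10⁵, 0, 2.46×10⁵) N/C.
F = q(E + v×B) = (−1.602×10⁻¹⁹ C)·(-2.51×10⁵, 0, 2.46×10⁵) = (4.02×10⁻¹⁴, 0, -3.95×10⁻¹⁴) N.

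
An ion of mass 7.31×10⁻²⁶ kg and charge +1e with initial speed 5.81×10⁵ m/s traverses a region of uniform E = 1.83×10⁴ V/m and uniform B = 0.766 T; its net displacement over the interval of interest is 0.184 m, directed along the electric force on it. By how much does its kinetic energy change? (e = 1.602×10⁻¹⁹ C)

ΔKE ≈ 5.39×10⁻¹⁶ J

The magnetic force is always ⟂ v and does no work; only the electric force changes KE.
ΔKE = F_E · d = |q|E d = (1.602×10⁻¹⁹)(1.83×10⁴)(0.184) ≈ 5.39×10⁻¹⁶ J.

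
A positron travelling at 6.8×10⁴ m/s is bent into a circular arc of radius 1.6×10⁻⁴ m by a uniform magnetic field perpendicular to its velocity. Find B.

B ≈ 2.4×10⁻³ T

From |q|vB = mv²/r, B = mv/(|q|r).
B = (9.109×10⁻³¹)(6.8×10⁴)/((1.602×10⁻¹⁹)(1.6×10⁻⁴)) ≈ 2.4×10⁻³ T.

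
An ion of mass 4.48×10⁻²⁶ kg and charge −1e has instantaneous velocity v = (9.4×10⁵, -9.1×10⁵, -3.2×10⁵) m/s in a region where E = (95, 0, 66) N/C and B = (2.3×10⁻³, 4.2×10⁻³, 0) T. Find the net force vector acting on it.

F ≈ (-2.31×10⁻¹⁶, 1.18×10⁻¹⁶, -9.78×10⁻¹⁶) N

v×B = (1340, -736, 6040) N/C.
E + v×B = (1440, -736, 6110) N/C.
F = q(E + v×B) = (−1.602×10⁻¹⁹ C)·(1440, -736, 6110) = (-2.31×10⁻¹⁶, 1.18×10⁻¹⁶, -9.78×10⁻¹⁶) N.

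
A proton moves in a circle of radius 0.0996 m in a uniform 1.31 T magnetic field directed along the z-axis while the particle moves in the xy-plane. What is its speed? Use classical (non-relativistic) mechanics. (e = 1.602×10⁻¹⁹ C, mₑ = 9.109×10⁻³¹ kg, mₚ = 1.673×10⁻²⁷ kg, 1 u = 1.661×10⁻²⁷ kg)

v ≈ 1.25×10⁷ m/s

From |q|vB = mv²/r, v = |q|Br/m.
v = (1.602×10⁻¹⁹)(1.31)(0.0996)/1.673×10⁻²⁷ ≈ 1.25×10⁷ m/s.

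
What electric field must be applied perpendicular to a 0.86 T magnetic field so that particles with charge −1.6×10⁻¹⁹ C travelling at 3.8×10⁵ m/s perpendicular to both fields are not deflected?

E = 3.3×10⁵ V/m

For straight-line motion qE = qvB, so E = vB.
E = 3.8×10⁵ × 0.86 = 3.3×10⁵ V/m.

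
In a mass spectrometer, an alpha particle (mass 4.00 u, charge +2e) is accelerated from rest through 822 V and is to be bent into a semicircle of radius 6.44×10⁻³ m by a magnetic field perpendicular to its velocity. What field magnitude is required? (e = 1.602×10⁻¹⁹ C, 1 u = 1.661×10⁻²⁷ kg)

v = √(2|q|V/m) = √(2·3.204×10⁻¹⁹·822/6.644×10⁻²⁷) ≈ 2.816×10⁵ m/s.
B = mv/(|q|r) = (6.644×10⁻²⁷)(2.816×10⁵)/((3.204×10⁻¹⁹)(6.44×10⁻³)) ≈ 0.907 T.

B ≈ 0.907 T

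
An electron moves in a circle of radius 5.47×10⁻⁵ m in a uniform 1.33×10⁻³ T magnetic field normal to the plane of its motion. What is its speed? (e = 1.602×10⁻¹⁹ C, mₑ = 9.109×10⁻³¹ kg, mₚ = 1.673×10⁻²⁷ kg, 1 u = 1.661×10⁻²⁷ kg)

v ≈ 1.28×10⁴ m/s

From |q|vB = mv²/r, v = |q|Br/m.
v = (1.602×10⁻¹⁹)(1.33×10⁻³)(5.47×10⁻⁵)/9.109×10⁻³¹ ≈ 1.28×10⁴ m/s.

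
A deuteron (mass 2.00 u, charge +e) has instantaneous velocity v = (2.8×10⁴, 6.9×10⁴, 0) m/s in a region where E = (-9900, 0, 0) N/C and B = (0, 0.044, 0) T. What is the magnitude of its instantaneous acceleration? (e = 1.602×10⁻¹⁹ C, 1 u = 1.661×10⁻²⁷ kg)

|a| ≈ 4.81×10¹¹ m/s²

v×B = (0, 0, 1230) N/C.
E + v×B = (-9900, 0, 1230) N/C.
F = q(E + v×B) = (1.602×10⁻¹⁹ C)·(-9900, 0, 1230) = (-1.59×10⁻¹⁵, 0, 1.97×10⁻¹⁶) N.
|a| = |F|/m = 1.598×10⁻¹⁵/3.322×10⁻²⁷ ≈ 4.81×10¹¹ m/s².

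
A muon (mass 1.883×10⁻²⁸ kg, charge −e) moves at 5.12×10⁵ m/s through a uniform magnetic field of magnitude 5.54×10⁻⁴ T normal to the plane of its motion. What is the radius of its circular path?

The magnetic force provides the centripetal force: |q|vB = mv²/r.
r = mv/(|q|B) = (1.883×10⁻²⁸)(5.12×10⁵)/((1.602×10⁻¹⁹)(5.54×10⁻⁴)) ≈ 1.09 m.

r ≈ 1.09 m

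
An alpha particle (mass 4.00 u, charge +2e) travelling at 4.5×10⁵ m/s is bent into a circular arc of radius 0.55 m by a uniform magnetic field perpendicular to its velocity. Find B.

From |q|vB = mv²/r, B = mv/(|q|r).
B = (6.644×10⁻²⁷)(4.5×10⁵)/((3.204×10⁻¹⁹)(0.55)) ≈ 0.017 T.

B ≈ 0.017 T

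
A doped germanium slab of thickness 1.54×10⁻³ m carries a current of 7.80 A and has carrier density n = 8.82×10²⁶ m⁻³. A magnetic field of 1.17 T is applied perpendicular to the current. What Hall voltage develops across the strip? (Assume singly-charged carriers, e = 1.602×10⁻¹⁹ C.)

V_H ≈ 4.19×10⁻⁵ V

V_H = IB/(n e t).
V_H = (7.80)(1.17)/((8.82×10²⁶)(1.602×10⁻¹⁹)(1.54×10⁻³)) ≈ 4.19×10⁻⁵ V.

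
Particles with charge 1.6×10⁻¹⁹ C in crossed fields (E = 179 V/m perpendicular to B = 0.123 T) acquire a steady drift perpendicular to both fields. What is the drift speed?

In crossed fields the guiding centre drifts at v_d = |E×B|/B² = E/B, independent of charge and mass.
v_d = 179/0.123 = 1460 m/s.

v_d ≈ 1460 m/s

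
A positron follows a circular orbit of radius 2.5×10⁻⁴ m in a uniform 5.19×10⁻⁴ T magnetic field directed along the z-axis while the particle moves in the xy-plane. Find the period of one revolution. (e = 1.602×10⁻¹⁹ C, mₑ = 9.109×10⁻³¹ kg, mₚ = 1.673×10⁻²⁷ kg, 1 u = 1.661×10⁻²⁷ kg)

T ≈ 6.88×10⁻⁸ s

The cyclotron period depends only on m, q, B: T = 2πm/(|q|B).
T = 2π(9.109×10⁻³¹)/((1.602×10⁻¹⁹)(5.19×10⁻⁴)) ≈ 6.88×10⁻⁸ s.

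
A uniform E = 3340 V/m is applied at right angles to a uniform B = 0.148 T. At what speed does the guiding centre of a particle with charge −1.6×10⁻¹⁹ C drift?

In crossed fields the guiding centre drifts at v_d = |E×B|/B² = E/B, independent of charge and mass.
v_d = 3340/0.148 = 2.26×10⁴ m/s.

v_d ≈ 2.26×10⁴ m/s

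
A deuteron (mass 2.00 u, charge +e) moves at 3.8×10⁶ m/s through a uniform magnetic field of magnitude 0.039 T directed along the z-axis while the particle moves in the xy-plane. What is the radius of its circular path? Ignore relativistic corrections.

The magnetic force provides the centripetal force: |q|vB = mv²/r.
r = mv/(|q|B) = (3.322×10⁻²⁷)(3.8×10⁶)/((1.602×10⁻¹⁹)(0.039)) ≈ 2.0 m.

r ≈ 2.0 m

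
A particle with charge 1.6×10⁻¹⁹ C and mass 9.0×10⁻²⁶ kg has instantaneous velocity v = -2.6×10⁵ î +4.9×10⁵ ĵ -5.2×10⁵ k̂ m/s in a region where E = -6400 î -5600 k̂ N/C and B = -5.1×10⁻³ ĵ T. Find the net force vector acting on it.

F ≈ (-1.45×10⁻¹⁵, 0, -6.84×10⁻¹⁶) N

v×B = (-2650, 0, 1330) N/C.
E + v×B = (-9050, 0, -4270) N/C.
F = q(E + v×B) = (1.6×10⁻¹⁹ C)·(-9050, 0, -4270) = (-1.45×10⁻¹⁵, 0, -6.84×10⁻¹⁶) N.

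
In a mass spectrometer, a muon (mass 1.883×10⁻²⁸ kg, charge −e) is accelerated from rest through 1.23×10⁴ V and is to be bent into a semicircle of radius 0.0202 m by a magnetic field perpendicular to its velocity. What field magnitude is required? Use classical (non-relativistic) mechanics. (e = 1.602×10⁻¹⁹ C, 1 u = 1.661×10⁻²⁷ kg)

B ≈ 0.266 T

v = √(2|q|V/m) = √(2·1.602×10⁻¹⁹·1.23×10⁴/1.883×10⁻²⁸) ≈ 4.575×10⁶ m/s.
B = mv/(|q|r) = (1.883×10⁻²⁸)(4.575×10⁶)/((1.602×10⁻¹⁹)(0.0202)) ≈ 0.266 T.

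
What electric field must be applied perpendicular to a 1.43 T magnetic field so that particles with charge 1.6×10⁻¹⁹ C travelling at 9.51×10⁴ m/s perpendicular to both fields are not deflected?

E = 1.36×10⁵ V/m

For straight-line motion qE = qvB, so E = vB.
E = 9.51×10⁴ × 1.43 = 1.36×10⁵ V/m.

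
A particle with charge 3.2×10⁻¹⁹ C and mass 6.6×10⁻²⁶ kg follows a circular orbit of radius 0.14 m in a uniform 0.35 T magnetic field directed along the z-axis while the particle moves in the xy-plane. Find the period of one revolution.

The cyclotron period depends only on m, q, B: T = 2πm/(|q|B).
T = 2π(6.6×10⁻²⁶)/((3.2×10⁻¹⁹)(0.35)) ≈ 3.7×10⁻⁶ s.

T ≈ 3.7×10⁻⁶ s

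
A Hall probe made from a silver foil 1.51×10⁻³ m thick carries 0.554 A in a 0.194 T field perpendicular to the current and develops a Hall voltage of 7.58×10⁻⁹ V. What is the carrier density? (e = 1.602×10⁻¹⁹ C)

From V_H = IB/(n e t), n = IB/(V_H e t).
n = (0.554)(0.194)/((7.58×10⁻⁹)(1.602×10⁻¹⁹)(1.51×10⁻³)) ≈ 5.86×10²⁸ m⁻³.

n ≈ 5.86×10²⁸ m⁻³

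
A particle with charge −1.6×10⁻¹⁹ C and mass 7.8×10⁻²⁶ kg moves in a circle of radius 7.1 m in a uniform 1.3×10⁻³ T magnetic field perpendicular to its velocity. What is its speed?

From |q|vB = mv²/r, v = |q|Br/m.
v = (1.6×10⁻¹⁹)(1.3×10⁻³)(7.1)/7.8×10⁻²⁶ ≈ 1.9×10⁴ m/s.

v ≈ 1.9×10⁴ m/s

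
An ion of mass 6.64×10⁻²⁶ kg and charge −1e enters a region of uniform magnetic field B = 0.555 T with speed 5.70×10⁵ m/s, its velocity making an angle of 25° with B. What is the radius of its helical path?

r ≈ 0.180 m

v⊥ = v sinθ = 5.70×10⁵·sin25° ≈ 2.409×10⁵ m/s.
r = m v⊥/(|q|B) = (6.64×10⁻²⁶)(2.409×10⁵)/((1.602×10⁻¹⁹)(0.555)) ≈ 0.180 m.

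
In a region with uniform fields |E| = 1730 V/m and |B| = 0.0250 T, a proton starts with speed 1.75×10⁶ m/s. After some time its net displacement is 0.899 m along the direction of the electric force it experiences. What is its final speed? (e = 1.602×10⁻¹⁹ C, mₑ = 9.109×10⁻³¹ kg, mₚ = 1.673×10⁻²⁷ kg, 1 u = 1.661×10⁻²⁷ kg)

B does no work; ΔKE = |q|E d.
½mv_f² = ½mv₀² + |q|Ed = ½(1.673×10⁻²⁷)(1.75×10⁶)² + (1.602×10⁻¹⁹)(1730)(0.899) ≈ 2.562×10⁻¹⁵ J + 2.492×10⁻¹⁶ J ≈ 2.811×10⁻¹⁵ J.
v_f = √(2·2.811×10⁻¹⁵/1.673×10⁻²⁷) ≈ 1.83×10⁶ m/s.

v_f ≈ 1.83×10⁶ m/s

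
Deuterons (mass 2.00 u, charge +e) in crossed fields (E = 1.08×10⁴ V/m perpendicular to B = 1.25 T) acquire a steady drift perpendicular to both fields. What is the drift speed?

v_d ≈ 8640 m/s

In crossed fields the guiding centre drifts at v_d = |E×B|/B² = E/B, independent of charge and mass.
v_d = 1.08×10⁴/1.25 = 8640 m/s.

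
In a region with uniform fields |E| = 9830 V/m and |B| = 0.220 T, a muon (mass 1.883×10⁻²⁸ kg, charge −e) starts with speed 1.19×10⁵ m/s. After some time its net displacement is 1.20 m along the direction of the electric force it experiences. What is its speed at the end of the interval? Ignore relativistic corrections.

B does no work; ΔKE = |q|E d.
½mv_f² = ½mv₀² + |q|Ed = ½(1.883×10⁻²⁸)(1.19×10⁵)² + (1.602×10⁻¹⁹)(9830)(1.20) ≈ 1.333×10⁻¹⁸ J + 1.890×10⁻¹⁵ J ≈ 1.891×10⁻¹⁵ J.
v_f = √(2·1.891×10⁻¹⁵/1.883×10⁻²⁸) ≈ 4.48×10⁶ m/s.

v_f ≈ 4.48×10⁶ m/s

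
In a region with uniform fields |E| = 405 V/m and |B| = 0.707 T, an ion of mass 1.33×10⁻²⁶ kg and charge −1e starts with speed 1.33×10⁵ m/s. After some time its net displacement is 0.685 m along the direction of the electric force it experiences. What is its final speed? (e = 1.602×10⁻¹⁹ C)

B does no work; ΔKE = |q|E d.
½mv_f² = ½mv₀² + |q|Ed = ½(1.33×10⁻²⁶)(1.33×10⁵)² + (1.602×10⁻¹⁹)(405)(0.685) ≈ 1.176×10⁻¹⁶ J + 4.444×10⁻¹⁷ J ≈ 1.621×10⁻¹⁶ J.
v_f = √(2·1.621×10⁻¹⁶/1.33×10⁻²⁶) ≈ 1.56×10⁵ m/s.

v_f ≈ 1.56×10⁵ m/s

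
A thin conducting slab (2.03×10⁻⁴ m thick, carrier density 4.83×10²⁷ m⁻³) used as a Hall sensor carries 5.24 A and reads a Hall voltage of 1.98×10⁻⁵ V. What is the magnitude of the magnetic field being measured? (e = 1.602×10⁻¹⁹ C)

B ≈ 0.594 T

From V_H = IB/(n e t), B = V_H n e t / I.
B = (1.98×10⁻⁵)(4.83×10²⁷)(1.602×10⁻¹⁹)(2.03×10⁻⁴)/5.24 ≈ 0.594 T.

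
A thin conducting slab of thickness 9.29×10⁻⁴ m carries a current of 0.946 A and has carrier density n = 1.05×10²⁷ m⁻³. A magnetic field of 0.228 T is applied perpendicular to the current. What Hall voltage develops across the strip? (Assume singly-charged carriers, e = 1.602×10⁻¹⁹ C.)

V_H ≈ 1.38×10⁻⁶ V

V_H = IB/(n e t).
V_H = (0.946)(0.228)/((1.05×10²⁷)(1.602×10⁻¹⁹)(9.29×10⁻⁴)) ≈ 1.38×10⁻⁶ V.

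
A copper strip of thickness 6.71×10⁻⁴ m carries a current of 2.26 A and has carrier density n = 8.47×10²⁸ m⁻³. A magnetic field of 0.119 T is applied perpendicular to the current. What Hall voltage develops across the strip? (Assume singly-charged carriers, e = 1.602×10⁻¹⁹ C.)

V_H ≈ 2.95×10⁻⁸ V

V_H = IB/(n e t).
V_H = (2.26)(0.119)/((8.47×10²⁸)(1.602×10⁻¹⁹)(6.71×10⁻⁴)) ≈ 2.95×10⁻⁸ V.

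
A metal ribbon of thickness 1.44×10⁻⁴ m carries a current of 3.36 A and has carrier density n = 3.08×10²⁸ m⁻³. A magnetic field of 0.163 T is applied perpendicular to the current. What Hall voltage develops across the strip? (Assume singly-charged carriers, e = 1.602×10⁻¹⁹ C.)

V_H = IB/(n e t).
V_H = (3.36)(0.163)/((3.08×10²⁸)(1.602×10⁻¹⁹)(1.44×10⁻⁴)) ≈ 7.71×10⁻⁷ V.

V_H ≈ 7.71×10⁻⁷ V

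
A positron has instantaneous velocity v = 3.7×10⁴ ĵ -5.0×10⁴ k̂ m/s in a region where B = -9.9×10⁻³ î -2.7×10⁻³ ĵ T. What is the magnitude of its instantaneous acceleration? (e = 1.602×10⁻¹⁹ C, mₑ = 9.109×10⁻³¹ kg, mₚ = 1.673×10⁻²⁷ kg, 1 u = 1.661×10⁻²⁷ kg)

|a| ≈ 1.11×10¹⁴ m/s²

v×B = (-135, 495, 366) N/C.
F = q v×B = (1.602×10⁻¹⁹ C)·(-135, 495, 366) = (-2.16×10⁻¹⁷, 7.93×10⁻¹⁷, 5.87×10⁻¹⁷) N.
|a| = |F|/m = 1.010×10⁻¹⁶/9.109×10⁻³¹ ≈ 1.11×10¹⁴ m/s².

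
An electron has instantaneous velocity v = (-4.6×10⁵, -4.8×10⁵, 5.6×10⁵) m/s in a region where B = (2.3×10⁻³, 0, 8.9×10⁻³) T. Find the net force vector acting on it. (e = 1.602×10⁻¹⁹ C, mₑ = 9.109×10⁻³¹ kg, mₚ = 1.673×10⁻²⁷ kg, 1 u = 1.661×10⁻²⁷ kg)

F ≈ (6.84×10⁻¹⁶, -8.62×10⁻¹⁶, -1.77×10⁻¹⁶) N

v×B = (-4270, 5380, 1100) N/C.
F = q v×B = (−1.602×10⁻¹⁹ C)·(-4270, 5380, 1100) = (6.84×10⁻¹⁶, -8.62×10⁻¹⁶, -1.77×10⁻¹⁶) N.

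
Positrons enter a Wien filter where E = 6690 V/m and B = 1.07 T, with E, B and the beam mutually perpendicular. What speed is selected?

For undeflected motion the electric and magnetic forces balance: qE = qvB.
v = E/B = 6690/1.07 = 6250 m/s.

v = 6250 m/s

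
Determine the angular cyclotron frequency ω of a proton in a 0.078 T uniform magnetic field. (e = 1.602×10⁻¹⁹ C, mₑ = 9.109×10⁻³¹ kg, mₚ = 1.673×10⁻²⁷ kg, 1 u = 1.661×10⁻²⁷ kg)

ω ≈ 7.5×10⁶ rad/s

ω = |q|B/m.
ω = (1.602×10⁻¹⁹)(0.078)/1.673×10⁻²⁷ ≈ 7.5×10⁶ rad/s.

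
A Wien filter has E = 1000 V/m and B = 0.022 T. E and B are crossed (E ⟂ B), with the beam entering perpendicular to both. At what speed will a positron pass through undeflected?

v = 4.5×10⁴ m/s

Straight-line motion ⇒ electric and magnetic forces cancel, so E = vB.
v = E/B = 1000/0.022 = 4.5×10⁴ m/s.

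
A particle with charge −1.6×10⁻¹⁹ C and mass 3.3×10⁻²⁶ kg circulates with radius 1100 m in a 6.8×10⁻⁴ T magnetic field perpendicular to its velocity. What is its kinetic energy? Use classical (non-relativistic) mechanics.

v = |q|Br/m, then KE = ½mv² = (qBr)²/(2m).
v = (1.6×10⁻¹⁹)(6.8×10⁻⁴)(1100)/3.3×10⁻²⁶ ≈ 3.627×10⁶ m/s.
KE = ½(3.3×10⁻²⁶)(3.627×10⁶)² ≈ 2.2×10⁻¹³ J = 1.4×10⁶ eV.

KE ≈ 1.4×10⁶ eV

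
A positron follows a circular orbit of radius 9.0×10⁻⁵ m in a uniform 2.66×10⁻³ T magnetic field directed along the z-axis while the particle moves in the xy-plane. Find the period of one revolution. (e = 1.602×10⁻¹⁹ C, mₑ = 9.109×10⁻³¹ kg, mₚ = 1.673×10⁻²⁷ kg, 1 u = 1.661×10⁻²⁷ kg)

T ≈ 1.34×10⁻⁸ s

The cyclotron period depends only on m, q, B: T = 2πm/(|q|B).
T = 2π(9.109×10⁻³¹)/((1.602×10⁻¹⁹)(2.66×10⁻³)) ≈ 1.34×10⁻⁸ s.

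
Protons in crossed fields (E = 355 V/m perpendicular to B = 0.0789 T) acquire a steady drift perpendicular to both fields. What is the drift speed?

v_d ≈ 4500 m/s

The E×B drift speed is v_d = E/B.
v_d = 355/0.0789 = 4500 m/s.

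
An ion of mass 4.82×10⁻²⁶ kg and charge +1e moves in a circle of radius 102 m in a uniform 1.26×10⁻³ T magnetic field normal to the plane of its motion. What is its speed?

v ≈ 4.27×10⁵ m/s

From |q|vB = mv²/r, v = |q|Br/m.
v = (1.602×10⁻¹⁹)(1.26×10⁻³)(102)/4.82×10⁻²⁶ ≈ 4.27×10⁵ m/s.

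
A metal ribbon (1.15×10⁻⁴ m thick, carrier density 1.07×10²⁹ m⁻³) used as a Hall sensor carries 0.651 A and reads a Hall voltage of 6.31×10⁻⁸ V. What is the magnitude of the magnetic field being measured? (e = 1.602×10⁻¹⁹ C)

From V_H = IB/(n e t), B = V_H n e t / I.
B = (6.31×10⁻⁸)(1.07×10²⁹)(1.602×10⁻¹⁹)(1.15×10⁻⁴)/0.651 ≈ 0.191 T.

B ≈ 0.191 T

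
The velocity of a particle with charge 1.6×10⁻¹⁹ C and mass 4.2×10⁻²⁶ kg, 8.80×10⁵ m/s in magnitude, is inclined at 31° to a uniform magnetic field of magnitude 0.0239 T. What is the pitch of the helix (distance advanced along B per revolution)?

v∥ = v cosθ = 8.80×10⁵·cos31° ≈ 7.543×10⁵ m/s.
T = 2πm/(|q|B) = 2π(4.2×10⁻²⁶)/((1.6×10⁻¹⁹)(0.0239)) ≈ 6.901×10⁻⁵ s.
pitch = v∥ T = (7.543×10⁵)(6.901×10⁻⁵) ≈ 52.1 m.

p ≈ 52.1 m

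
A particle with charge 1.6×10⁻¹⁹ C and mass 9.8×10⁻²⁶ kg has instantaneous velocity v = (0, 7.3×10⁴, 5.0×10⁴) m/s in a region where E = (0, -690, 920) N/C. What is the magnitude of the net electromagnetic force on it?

Only an electric field acts, so F = qE = (1.6×10⁻¹⁹ C)·(0, -690, 920) = (0, -1.10×10⁻¹⁶, 1.47×10⁻¹⁶) N.
|F| = 1.84×10⁻¹⁶ N.

|F| ≈ 1.84×10⁻¹⁶ N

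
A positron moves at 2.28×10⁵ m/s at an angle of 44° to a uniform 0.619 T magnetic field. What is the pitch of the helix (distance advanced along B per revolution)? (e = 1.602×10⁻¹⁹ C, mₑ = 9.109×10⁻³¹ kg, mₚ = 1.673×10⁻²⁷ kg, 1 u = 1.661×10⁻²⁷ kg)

v∥ = v cosθ = 2.28×10⁵·cos44° ≈ 1.640×10⁵ m/s.
T = 2πm/(|q|B) = 2π(9.109×10⁻³¹)/((1.602×10⁻¹⁹)(0.619)) ≈ 5.772×10⁻¹¹ s.
pitch = v∥ T = (1.640×10⁵)(5.772×10⁻¹¹) ≈ 9.47×10⁻⁶ m.

p ≈ 9.47×10⁻⁶ m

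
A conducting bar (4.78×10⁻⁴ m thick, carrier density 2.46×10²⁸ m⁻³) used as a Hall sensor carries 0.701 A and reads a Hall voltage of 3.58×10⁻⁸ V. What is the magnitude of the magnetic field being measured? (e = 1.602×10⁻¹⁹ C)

From V_H = IB/(n e t), B = V_H n e t / I.
B = (3.58×10⁻⁸)(2.46×10²⁸)(1.602×10⁻¹⁹)(4.78×10⁻⁴)/0.701 ≈ 0.0962 T.

B ≈ 0.0962 T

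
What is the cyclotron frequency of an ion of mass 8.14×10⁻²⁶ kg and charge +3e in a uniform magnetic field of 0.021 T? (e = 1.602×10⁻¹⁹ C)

f = |q|B/(2πm).
f = (4.806×10⁻¹⁹)(0.021)/(2π·8.14×10⁻²⁶) ≈ 2.0×10⁴ Hz.

f ≈ 2.0×10⁴ Hz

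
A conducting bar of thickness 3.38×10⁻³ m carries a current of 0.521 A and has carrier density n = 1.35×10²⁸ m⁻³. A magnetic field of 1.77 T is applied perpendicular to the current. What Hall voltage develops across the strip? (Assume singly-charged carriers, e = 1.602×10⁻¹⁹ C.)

V_H = IB/(n e t).
V_H = (0.521)(1.77)/((1.35×10²⁸)(1.602×10⁻¹⁹)(3.38×10⁻³)) ≈ 1.26×10⁻⁷ V.

V_H ≈ 1.26×10⁻⁷ V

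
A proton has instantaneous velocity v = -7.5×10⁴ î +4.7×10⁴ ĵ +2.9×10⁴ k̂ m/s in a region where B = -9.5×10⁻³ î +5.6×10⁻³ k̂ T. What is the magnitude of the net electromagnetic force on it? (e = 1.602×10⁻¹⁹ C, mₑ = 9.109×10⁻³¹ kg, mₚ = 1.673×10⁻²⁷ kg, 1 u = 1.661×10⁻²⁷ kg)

v×B = (263, 144, 446) N/C.
F = q v×B = (1.602×10⁻¹⁹ C)·(263, 144, 446) = (4.22×10⁻¹⁷, 2.31×10⁻¹⁷, 7.15×10⁻¹⁷) N.
|F| = 8.62×10⁻¹⁷ N.

|F| ≈ 8.62×10⁻¹⁷ N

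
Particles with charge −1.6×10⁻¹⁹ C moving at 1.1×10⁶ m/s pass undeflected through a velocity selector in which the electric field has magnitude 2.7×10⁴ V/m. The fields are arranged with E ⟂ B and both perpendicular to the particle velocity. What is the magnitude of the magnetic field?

Balance of forces in the selector: qE = qvB ⇒ B = E/v.
B = 2.7×10⁴/1.1×10⁶ = 0.025 T.

B = 0.025 T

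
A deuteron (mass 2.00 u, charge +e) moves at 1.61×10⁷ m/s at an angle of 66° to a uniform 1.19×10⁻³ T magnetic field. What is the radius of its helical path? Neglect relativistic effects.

v⊥ = v sinθ = 1.61×10⁷·sin66° ≈ 1.471×10⁷ m/s.
r = m v⊥/(|q|B) = (3.322×10⁻²⁷)(1.471×10⁷)/((1.602×10⁻¹⁹)(1.19×10⁻³)) ≈ 256 m.

r ≈ 256 m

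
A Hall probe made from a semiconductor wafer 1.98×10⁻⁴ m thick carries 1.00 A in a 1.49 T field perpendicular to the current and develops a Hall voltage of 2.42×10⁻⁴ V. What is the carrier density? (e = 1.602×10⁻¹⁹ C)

n ≈ 1.94×10²⁶ m⁻³

From V_H = IB/(n e t), n = IB/(V_H e t).
n = (1.00)(1.49)/((2.42×10⁻⁴)(1.602×10⁻¹⁹)(1.98×10⁻⁴)) ≈ 1.94×10²⁶ m⁻³.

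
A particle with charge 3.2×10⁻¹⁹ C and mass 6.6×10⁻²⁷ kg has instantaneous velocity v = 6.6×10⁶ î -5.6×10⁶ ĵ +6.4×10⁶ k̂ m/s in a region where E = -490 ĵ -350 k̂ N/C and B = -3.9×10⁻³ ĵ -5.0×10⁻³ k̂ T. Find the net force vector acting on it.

v×B = (5.30×10⁴, 3.30×10⁴, -2.57×10⁴) N/C.
E + v×B = (5.30×10⁴, 3.25×10⁴, -2.61×10⁴) N/C.
F = q(E + v×B) = (3.2×10⁻¹⁹ C)·(5.30×10⁴, 3.25×10⁴, -2.61×10⁴) = (1.69×10⁻¹⁴, 1.04×10⁻¹⁴, -8.35×10⁻¹⁵) N.

F ≈ (1.69×10⁻¹⁴, 1.04×10⁻¹⁴, -8.35×10⁻¹⁵) N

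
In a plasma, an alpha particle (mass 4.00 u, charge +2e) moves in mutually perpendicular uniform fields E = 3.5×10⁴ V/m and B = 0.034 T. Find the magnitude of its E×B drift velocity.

v_d ≈ 1.0×10⁶ m/s

The steady drift has the magnetic force balancing the electric force, so v_d = E/B.
v_d = 3.5×10⁴/0.034 = 1.0×10⁶ m/s.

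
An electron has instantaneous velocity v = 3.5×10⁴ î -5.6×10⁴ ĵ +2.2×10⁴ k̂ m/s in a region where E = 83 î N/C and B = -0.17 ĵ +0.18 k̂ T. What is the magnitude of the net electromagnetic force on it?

|F| ≈ 1.71×10⁻¹⁵ N

v×B = (-6340, -6300, -5950) N/C.
E + v×B = (-6260, -6300, -5950) N/C.
F = q(E + v×B) = (−1.602×10⁻¹⁹ C)·(-6260, -6300, -5950) = (1.00×10⁻¹⁵, 1.01×10⁻¹⁵, 9.53×10⁻¹⁶) N.
|F| = 1.71×10⁻¹⁵ N.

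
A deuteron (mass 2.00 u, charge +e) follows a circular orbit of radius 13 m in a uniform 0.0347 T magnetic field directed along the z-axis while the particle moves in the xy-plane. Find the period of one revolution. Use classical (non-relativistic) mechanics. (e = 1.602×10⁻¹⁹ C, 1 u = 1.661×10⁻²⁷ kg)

T ≈ 3.75×10⁻⁶ s

The cyclotron period depends only on m, q, B: T = 2πm/(|q|B).
T = 2π(3.322×10⁻²⁷)/((1.602×10⁻¹⁹)(0.0347)) ≈ 3.75×10⁻⁶ s.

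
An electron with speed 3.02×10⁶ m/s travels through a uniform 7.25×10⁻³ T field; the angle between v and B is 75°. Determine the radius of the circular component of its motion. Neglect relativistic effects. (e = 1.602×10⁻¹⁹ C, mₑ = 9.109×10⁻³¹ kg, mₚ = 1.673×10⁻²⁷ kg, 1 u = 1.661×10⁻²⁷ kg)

r ≈ 2.29×10⁻³ m

v⊥ = v sinθ = 3.02×10⁶·sin75° ≈ 2.917×10⁶ m/s.
r = m v⊥/(|q|B) = (9.109×10⁻³¹)(2.917×10⁶)/((1.602×10⁻¹⁹)(7.25×10⁻³)) ≈ 2.29×10⁻³ m.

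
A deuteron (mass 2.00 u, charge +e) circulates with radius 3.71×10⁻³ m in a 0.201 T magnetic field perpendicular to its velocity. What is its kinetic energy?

v = |q|Br/m, then KE = ½mv² = (qBr)²/(2m).
v = (1.602×10⁻¹⁹)(0.201)(3.71×10⁻³)/3.322×10⁻²⁷ ≈ 3.596×10⁴ m/s.
KE = ½(3.322×10⁻²⁷)(3.596×10⁴)² ≈ 2.15×10⁻¹⁸ J.

KE ≈ 2.15×10⁻¹⁸ J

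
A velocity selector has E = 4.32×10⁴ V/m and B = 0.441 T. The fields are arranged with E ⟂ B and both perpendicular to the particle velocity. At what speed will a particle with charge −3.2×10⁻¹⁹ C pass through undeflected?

v = 9.80×10⁴ m/s

For undeflected motion the electric and magnetic forces balance: qE = qvB.
v = E/B = 4.32×10⁴/0.441 = 9.80×10⁴ m/s.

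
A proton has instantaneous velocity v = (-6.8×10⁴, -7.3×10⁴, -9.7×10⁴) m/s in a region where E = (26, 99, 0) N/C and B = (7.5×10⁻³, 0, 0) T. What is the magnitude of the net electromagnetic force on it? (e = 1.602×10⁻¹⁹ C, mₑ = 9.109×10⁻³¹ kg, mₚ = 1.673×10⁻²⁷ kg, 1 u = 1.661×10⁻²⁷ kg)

v×B = (0, -728, 548) N/C.
E + v×B = (26.0, -628, 548) N/C.
F = q(E + v×B) = (1.602×10⁻¹⁹ C)·(26.0, -628, 548) = (4.17×10⁻¹⁸, -1.01×10⁻¹⁶, 8.77×10⁻¹⁷) N.
|F| = 1.34×10⁻¹⁶ N.

|F| ≈ 1.34×10⁻¹⁶ N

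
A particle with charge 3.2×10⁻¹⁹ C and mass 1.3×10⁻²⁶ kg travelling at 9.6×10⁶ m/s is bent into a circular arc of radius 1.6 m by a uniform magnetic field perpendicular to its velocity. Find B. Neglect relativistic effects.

From |q|vB = mv²/r, B = mv/(|q|r).
B = (1.3×10⁻²⁶)(9.6×10⁶)/((3.2×10⁻¹⁹)(1.6)) ≈ 0.24 T.

B ≈ 0.24 T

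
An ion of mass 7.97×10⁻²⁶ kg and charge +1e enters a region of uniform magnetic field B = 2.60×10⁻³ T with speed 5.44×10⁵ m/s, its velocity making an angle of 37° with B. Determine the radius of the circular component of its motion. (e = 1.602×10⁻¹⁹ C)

v⊥ = v sinθ = 5.44×10⁵·sin37° ≈ 3.274×10⁵ m/s.
r = m v⊥/(|q|B) = (7.97×10⁻²⁶)(3.274×10⁵)/((1.602×10⁻¹⁹)(2.60×10⁻³)) ≈ 62.6 m.

r ≈ 62.6 m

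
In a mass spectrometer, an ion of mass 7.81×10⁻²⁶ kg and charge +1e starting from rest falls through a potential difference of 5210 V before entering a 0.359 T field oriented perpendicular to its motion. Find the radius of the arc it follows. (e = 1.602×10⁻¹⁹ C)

r ≈ 0.199 m

Acceleration: |q|V = ½mv² ⇒ v = √(2|q|V/m) = √(2·1.602×10⁻¹⁹·5210/7.81×10⁻²⁶) ≈ 1.462×10⁵ m/s.
In the field: r = mv/(|q|B) = (7.81×10⁻²⁶)(1.462×10⁵)/((1.602×10⁻¹⁹)(0.359)) ≈ 0.199 m.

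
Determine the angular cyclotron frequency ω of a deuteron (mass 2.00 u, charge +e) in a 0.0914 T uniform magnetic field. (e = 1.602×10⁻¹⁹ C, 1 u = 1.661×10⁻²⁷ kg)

ω = |q|B/m.
ω = (1.602×10⁻¹⁹)(0.0914)/3.322×10⁻²⁷ ≈ 4.41×10⁶ rad/s.

ω ≈ 4.41×10⁶ rad/s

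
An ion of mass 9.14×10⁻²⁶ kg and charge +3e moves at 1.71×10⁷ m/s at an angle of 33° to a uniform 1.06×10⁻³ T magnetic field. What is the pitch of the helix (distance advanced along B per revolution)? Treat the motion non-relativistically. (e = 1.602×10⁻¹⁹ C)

v∥ = v cosθ = 1.71×10⁷·cos33° ≈ 1.434×10⁷ m/s.
T = 2πm/(|q|B) = 2π(9.14×10⁻²⁶)/((4.806×10⁻¹⁹)(1.06×10⁻³)) ≈ 1.127×10⁻³ s.
pitch = v∥ T = (1.434×10⁷)(1.127×10⁻³) ≈ 1.62×10⁴ m.

p ≈ 1.62×10⁴ m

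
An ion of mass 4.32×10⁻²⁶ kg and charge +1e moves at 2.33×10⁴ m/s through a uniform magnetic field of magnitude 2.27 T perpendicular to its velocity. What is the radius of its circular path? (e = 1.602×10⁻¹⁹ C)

The magnetic force provides the centripetal force: |q|vB = mv²/r.
r = mv/(|q|B) = (4.32×10⁻²⁶)(2.33×10⁴)/((1.602×10⁻¹⁹)(2.27)) ≈ 2.77×10⁻³ m.

r ≈ 2.77×10⁻³ m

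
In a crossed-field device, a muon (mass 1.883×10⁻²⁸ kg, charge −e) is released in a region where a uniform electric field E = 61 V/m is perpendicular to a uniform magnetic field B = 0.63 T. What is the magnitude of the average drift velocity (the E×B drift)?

v_d ≈ 97 m/s

In crossed fields the guiding centre drifts at v_d = |E×B|/B² = E/B, independent of charge and mass.
v_d = 61/0.63 = 97 m/s.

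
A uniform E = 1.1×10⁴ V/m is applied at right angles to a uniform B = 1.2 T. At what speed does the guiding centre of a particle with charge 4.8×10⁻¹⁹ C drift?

The E×B drift speed is v_d = E/B.
v_d = 1.1×10⁴/1.2 = 9200 m/s.

v_d ≈ 9200 m/s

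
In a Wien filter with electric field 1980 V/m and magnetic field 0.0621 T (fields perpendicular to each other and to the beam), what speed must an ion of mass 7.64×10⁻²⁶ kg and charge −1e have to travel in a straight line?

v = 3.19×10⁴ m/s

For undeflected motion the electric and magnetic forces balance: qE = qvB.
v = E/B = 1980/0.0621 = 3.19×10⁴ m/s.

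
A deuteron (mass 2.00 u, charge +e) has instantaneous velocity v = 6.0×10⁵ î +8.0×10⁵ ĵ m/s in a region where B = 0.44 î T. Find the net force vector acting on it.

F ≈ (0, 0, -5.64×10⁻¹⁴) N

v×B = (0, 0, -3.52×10⁵) N/C.
F = q v×B = (1.602×10⁻¹⁹ C)·(0, 0, -3.52×10⁵) = (0, 0, -5.64×10⁻¹⁴) N.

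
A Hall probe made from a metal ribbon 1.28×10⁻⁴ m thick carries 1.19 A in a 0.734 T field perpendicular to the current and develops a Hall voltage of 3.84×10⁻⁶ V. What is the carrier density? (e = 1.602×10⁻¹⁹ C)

From V_H = IB/(n e t), n = IB/(V_H e t).
n = (1.19)(0.734)/((3.84×10⁻⁶)(1.602×10⁻¹⁹)(1.28×10⁻⁴)) ≈ 1.11×10²⁸ m⁻³.

n ≈ 1.11×10²⁸ m⁻³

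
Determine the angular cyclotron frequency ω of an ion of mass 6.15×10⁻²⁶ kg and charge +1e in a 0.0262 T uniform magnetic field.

ω = |q|B/m.
ω = (1.602×10⁻¹⁹)(0.0262)/6.15×10⁻²⁶ ≈ 6.82×10⁴ rad/s.

ω ≈ 6.82×10⁴ rad/s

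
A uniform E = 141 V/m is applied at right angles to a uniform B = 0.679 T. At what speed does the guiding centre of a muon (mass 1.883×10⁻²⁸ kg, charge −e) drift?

v_d ≈ 208 m/s

The steady drift has the magnetic force balancing the electric force, so v_d = E/B.
v_d = 141/0.679 = 208 m/s.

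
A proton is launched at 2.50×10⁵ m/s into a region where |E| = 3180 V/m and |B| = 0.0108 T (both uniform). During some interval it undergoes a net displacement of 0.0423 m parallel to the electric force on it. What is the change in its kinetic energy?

The magnetic force is always ⟂ v and does no work; only the electric force changes KE.
ΔKE = F_E · d = |q|E d = (1.602×10⁻¹⁹)(3180)(0.0423) ≈ 2.15×10⁻¹⁷ J.

ΔKE ≈ 2.15×10⁻¹⁷ J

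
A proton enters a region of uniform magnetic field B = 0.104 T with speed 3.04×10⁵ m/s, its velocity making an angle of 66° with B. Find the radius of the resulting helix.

v⊥ = v sinθ = 3.04×10⁵·sin66° ≈ 2.777×10⁵ m/s.
r = m v⊥/(|q|B) = (1.673×10⁻²⁷)(2.777×10⁵)/((1.602×10⁻¹⁹)(0.104)) ≈ 0.0279 m.

r ≈ 0.0279 m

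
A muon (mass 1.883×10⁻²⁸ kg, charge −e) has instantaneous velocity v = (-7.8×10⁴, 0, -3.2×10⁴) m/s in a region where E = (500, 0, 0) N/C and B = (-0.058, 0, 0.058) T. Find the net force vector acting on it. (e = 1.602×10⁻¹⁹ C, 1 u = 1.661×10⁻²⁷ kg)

v×B = (0, 6380, 0) N/C.
E + v×B = (500, 6380, 0) N/C.
F = q(E + v×B) = (−1.602×10⁻¹⁹ C)·(500, 6380, 0) = (-8.01×10⁻¹⁷, -1.02×10⁻¹⁵, 0) N.

F ≈ (-8.01×10⁻¹⁷, -1.02×10⁻¹⁵, 0) N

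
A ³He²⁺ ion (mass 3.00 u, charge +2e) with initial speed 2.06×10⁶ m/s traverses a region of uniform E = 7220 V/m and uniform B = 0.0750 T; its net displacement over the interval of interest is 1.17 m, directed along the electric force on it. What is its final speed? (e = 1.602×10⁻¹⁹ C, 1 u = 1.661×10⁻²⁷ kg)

B does no work; ΔKE = |q|E d.
½mv_f² = ½mv₀² + |q|Ed = ½(4.983×10⁻²⁷)(2.06×10⁶)² + (3.204×10⁻¹⁹)(7220)(1.17) ≈ 1.057×10⁻¹⁴ J + 2.707×10⁻¹⁵ J ≈ 1.328×10⁻¹⁴ J.
v_f = √(2·1.328×10⁻¹⁴/4.983×10⁻²⁷) ≈ 2.31×10⁶ m/s.

v_f ≈ 2.31×10⁶ m/s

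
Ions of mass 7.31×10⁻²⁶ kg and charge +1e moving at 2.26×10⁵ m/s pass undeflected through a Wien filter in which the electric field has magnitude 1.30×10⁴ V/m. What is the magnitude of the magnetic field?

Balance of forces in the selector: qE = qvB ⇒ B = E/v.
B = 1.30×10⁴/2.26×10⁵ = 0.0575 T.

B = 0.0575 T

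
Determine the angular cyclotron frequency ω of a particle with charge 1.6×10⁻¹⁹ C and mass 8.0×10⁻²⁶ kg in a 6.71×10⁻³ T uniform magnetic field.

ω = |q|B/m.
ω = (1.6×10⁻¹⁹)(6.71×10⁻³)/8.0×10⁻²⁶ ≈ 1.34×10⁴ rad/s.

ω ≈ 1.34×10⁴ rad/s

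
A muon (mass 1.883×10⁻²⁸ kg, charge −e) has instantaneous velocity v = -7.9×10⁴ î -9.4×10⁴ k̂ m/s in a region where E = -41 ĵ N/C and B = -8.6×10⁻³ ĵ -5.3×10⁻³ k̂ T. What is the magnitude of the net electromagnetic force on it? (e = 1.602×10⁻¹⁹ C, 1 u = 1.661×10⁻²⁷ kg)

v×B = (-808, -419, 679) N/C.
E + v×B = (-808, -460, 679) N/C.
F = q(E + v×B) = (−1.602×10⁻¹⁹ C)·(-808, -460, 679) = (1.30×10⁻¹⁶, 7.36×10⁻¹⁷, -1.09×10⁻¹⁶) N.
|F| = 1.85×10⁻¹⁶ N.

|F| ≈ 1.85×10⁻¹⁶ N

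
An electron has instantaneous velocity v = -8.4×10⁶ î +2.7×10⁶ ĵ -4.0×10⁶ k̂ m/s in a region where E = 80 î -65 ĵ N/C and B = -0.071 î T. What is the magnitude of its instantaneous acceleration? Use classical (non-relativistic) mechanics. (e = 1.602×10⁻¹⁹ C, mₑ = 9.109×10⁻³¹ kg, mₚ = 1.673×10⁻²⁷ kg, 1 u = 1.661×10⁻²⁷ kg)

|a| ≈ 6.03×10¹⁶ m/s²

v×B = (0, 2.84×10⁵, 1.92×10⁵) N/C.
E + v×B = (80.0, 2.84×10⁵, 1.92×10⁵) N/C.
F = q(E + v×B) = (−1.602×10⁻¹⁹ C)·(80.0, 2.84×10⁵, 1.92×10⁵) = (-1.28×10⁻¹⁷, -4.55×10⁻¹⁴, -3.07×10⁻¹⁴) N.
|a| = |F|/m = 5.488×10⁻¹⁴/9.109×10⁻³¹ ≈ 6.03×10¹⁶ m/s².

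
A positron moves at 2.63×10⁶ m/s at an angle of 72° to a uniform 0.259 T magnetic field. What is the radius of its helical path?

v⊥ = v sinθ = 2.63×10⁶·sin72° ≈ 2.501×10⁶ m/s.
r = m v⊥/(|q|B) = (9.109×10⁻³¹)(2.501×10⁶)/((1.602×10⁻¹⁹)(0.259)) ≈ 5.49×10⁻⁵ m.

r ≈ 5.49×10⁻⁵ m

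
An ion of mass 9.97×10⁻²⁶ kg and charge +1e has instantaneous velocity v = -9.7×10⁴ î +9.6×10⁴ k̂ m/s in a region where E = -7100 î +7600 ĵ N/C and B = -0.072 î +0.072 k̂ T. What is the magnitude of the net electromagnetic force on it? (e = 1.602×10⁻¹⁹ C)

v×B = (0, 72.0, 0) N/C.
E + v×B = (-7100, 7670, 0) N/C.
F = q(E + v×B) = (1.602×10⁻¹⁹ C)·(-7100, 7670, 0) = (-1.14×10⁻¹⁵, 1.23×10⁻¹⁵, 0) N.
|F| = 1.67×10⁻¹⁵ N.

|F| ≈ 1.67×10⁻¹⁵ N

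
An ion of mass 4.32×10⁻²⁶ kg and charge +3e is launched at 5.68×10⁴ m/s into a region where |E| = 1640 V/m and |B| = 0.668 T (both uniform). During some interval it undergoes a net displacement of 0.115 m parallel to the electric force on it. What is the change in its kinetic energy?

The magnetic force is always ⟂ v and does no work; only the electric force changes KE.
ΔKE = F_E · d = |q|E d = (4.806×10⁻¹⁹)(1640)(0.115) ≈ 9.06×10⁻¹⁷ J.

ΔKE ≈ 9.06×10⁻¹⁷ J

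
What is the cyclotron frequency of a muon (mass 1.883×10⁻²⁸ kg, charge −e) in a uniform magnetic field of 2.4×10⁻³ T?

f ≈ 3.2×10⁵ Hz

f = |q|B/(2πm).
f = (1.602×10⁻¹⁹)(2.4×10⁻³)/(2π·1.883×10⁻²⁸) ≈ 3.2×10⁵ Hz.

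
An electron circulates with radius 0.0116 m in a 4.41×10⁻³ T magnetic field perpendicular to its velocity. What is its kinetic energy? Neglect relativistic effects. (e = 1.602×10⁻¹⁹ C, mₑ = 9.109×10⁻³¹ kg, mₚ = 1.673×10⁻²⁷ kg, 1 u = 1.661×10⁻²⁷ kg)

v = |q|Br/m, then KE = ½mv² = (qBr)²/(2m).
v = (1.602×10⁻¹⁹)(4.41×10⁻³)(0.0116)/9.109×10⁻³¹ ≈ 8.997×10⁶ m/s.
KE = ½(9.109×10⁻³¹)(8.997×10⁶)² ≈ 3.69×10⁻¹⁷ J.

KE ≈ 3.69×10⁻¹⁷ J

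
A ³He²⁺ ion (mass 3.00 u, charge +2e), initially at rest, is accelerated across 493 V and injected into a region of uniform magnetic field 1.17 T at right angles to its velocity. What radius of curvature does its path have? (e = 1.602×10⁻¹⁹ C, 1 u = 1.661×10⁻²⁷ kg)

r ≈ 3.35×10⁻³ m

Acceleration: |q|V = ½mv² ⇒ v = √(2|q|V/m) = √(2·3.204×10⁻¹⁹·493/4.983×10⁻²⁷) ≈ 2.518×10⁵ m/s.
In the field: r = mv/(|q|B) = (4.983×10⁻²⁷)(2.518×10⁵)/((3.204×10⁻¹⁹)(1.17)) ≈ 3.35×10⁻³ m.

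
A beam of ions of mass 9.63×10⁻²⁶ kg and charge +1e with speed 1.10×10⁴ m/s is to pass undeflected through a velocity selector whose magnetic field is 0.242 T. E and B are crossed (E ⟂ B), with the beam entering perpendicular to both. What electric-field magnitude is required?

E = 2660 V/m

For straight-line motion qE = qvB, so E = vB.
E = 1.10×10⁴ × 0.242 = 2660 V/m.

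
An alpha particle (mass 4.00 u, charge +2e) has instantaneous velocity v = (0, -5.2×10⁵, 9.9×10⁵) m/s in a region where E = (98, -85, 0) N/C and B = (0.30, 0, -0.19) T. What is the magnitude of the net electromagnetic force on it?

|F| ≈ 1.12×10⁻¹³ N

v×B = (9.88×10⁴, 2.97×10⁵, 1.56×10⁵) N/C.
E + v×B = (9.89×10⁴, 2.97×10⁵, 1.56×10⁵) N/C.
F = q(E + v×B) = (3.204×10⁻¹⁹ C)·(9.89×10⁴, 2.97×10⁵, 1.56×10⁵) = (3.17×10⁻¹⁴, 9.51×10⁻¹⁴, 5.00×10⁻¹⁴) N.
|F| = 1.12×10⁻¹³ N.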